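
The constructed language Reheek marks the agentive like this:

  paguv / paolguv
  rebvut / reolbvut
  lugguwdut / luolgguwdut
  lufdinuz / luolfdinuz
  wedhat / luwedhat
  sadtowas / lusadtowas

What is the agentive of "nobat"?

rebvut and wedhat both end in -t yet inflect differently (reolbvut, luwedhat), so the final letter is not what conditions the rule; the last vowel is.
"nobat" has last vowel 'a'. The stems whose last vowel is 'a' (wedhat → luwedhat, sadtowas → lusadtowas) add the prefix lu-.
The other pattern: stems whose last vowel is 'u' insert -ol- after the first vowel.
So nobat → lunobat.

lunobat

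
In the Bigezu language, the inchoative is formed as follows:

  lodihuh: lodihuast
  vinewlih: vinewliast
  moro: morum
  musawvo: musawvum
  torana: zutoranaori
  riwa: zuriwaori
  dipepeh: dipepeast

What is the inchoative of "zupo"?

musawvo and dipepeh both have 3 vowels yet inflect differently (musawvum, dipepeast), so the number of vowels is not what conditions the rule; the final letter is.
"zupo" ends in -o. The stems ending in -o (musawvo → musawvum, moro → morum) drop the final letter and add -um.
The other patterns: stems ending in -h drop the final letter and add -ast; stems ending in -a add zu- … -ori around the stem.
So zupo → zupum.

zupum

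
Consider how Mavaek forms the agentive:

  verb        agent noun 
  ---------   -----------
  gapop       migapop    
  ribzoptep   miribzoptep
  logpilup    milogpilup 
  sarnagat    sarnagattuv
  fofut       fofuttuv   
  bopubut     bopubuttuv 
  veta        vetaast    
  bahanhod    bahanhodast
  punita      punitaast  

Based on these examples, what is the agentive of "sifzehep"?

misifzehep

logpilup and fofut both have last vowel 'u' yet inflect differently (milogpilup, fofuttuv), so the last vowel is not what conditions the rule; the final letter is.
"sifzehep" ends in -p. The stems ending in -p (gapop → migapop, ribzoptep → miribzoptep, logpilup → milogpilup) add the prefix mi-.
The other patterns: stems ending in -t double the final consonant and add -uv; stems ending in -a or -d add -ast.
So sifzehep → misifzehep.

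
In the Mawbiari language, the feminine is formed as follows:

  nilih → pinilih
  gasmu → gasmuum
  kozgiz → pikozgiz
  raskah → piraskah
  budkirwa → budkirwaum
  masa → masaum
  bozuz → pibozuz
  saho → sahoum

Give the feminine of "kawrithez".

pikawrithez

bozuz and gasmu both have last vowel 'u' yet inflect differently (pibozuz, gasmuum), so the last vowel is not what conditions the rule; whether the stem ends in a vowel or a consonant is.
"kawrithez" ends in a consonant. The stems ending in a consonant (nilih → pinilih, raskah → piraskah, kozgiz → pikozgiz) add the prefix pi-.
The other pattern: stems ending in a vowel add -um.
So kawrithez → pikawrithez.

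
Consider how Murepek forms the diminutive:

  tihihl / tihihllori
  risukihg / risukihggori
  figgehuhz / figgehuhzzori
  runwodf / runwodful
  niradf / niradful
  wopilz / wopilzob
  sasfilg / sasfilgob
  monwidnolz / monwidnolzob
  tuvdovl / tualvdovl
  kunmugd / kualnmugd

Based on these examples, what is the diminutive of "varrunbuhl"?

varrunbuhllori

"varrunbuhl" has second-to-last letter 'h'. The stems whose second-to-last letter is 'h' (tihihl → tihihllori, risukihg → risukihggori, figgehuhz → figgehuhzzori) double the final consonant and add -ori.
The other patterns: stems whose second-to-last letter is 'd' add -ul; stems whose second-to-last letter is 'l' add -ob; stems whose second-to-last letter is 'g' or 'v' insert -al- after the first vowel.
So varrunbuhl → varrunbuhllori.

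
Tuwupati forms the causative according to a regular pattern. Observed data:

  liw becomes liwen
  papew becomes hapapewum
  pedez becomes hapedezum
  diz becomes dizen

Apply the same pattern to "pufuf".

hapufufum

"pufuf" has 2 vowels. The stems with 2 vowels (pedez → hapedezum, papew → hapapewum) add ha- … -um around the stem.
So pufuf → hapufufum.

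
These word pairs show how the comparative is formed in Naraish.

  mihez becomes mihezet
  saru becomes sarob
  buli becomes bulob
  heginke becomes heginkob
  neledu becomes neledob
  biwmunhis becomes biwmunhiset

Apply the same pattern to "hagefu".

hagefob

heginke and mihez both have last vowel 'e' yet inflect differently (heginkob, mihezet), so the last vowel is not what conditions the rule; whether the stem ends in a vowel or a consonant is.
"hagefu" ends in a vowel. The stems ending in a vowel (neledu → neledob, heginke → heginkob, buli → bulob) drop the final letter and add -ob.
So hagefu → hagefob.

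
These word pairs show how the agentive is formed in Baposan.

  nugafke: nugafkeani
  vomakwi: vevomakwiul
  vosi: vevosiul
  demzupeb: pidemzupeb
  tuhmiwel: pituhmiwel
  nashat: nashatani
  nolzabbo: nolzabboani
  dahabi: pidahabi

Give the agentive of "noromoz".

noromozani

vomakwi and dahabi both end in -i yet inflect differently (vevomakwiul, pidahabi), so the final letter is not what conditions the rule; the first letter is.
"noromoz" begins with n-. The stems beginning with n- (nugafke → nugafkeani, nolzabbo → nolzabboani, nashat → nashatani) add -ani.
The other patterns: stems beginning with v- add ve- … -ul around the stem; stems beginning with d- or t- add the prefix pi-.
So noromoz → noromozani.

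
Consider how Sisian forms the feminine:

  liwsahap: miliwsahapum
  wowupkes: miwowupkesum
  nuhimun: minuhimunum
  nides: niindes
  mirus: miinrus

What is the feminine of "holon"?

hoinlon

"holon" has 2 vowels. The stems with 2 vowels (nides → niindes, mirus → miinrus) insert -in- after the first vowel.
The other pattern: stems with 3 vowels add mi- … -um around the stem.
So holon → hoinlon.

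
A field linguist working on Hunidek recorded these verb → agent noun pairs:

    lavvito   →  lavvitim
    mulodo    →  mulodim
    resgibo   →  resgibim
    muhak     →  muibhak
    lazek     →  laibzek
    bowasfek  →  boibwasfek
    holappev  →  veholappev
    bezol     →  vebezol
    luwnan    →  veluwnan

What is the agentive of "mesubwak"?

meibsubwak

"mesubwak" ends in -k. The stems ending in -k (muhak → muibhak, lazek → laibzek, bowasfek → boibwasfek) insert -ib- after the first vowel.
So mesubwak → meibsubwak.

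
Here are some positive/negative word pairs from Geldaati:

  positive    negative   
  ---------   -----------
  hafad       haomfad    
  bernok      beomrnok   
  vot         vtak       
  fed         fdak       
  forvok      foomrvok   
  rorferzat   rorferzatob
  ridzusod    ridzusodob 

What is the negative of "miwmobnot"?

miwmobnotob

"miwmobnot" has 3 vowels. The stems with 3 vowels (rorferzat → rorferzatob, ridzusod → ridzusodob) add -ob.
So miwmobnot → miwmobnotob.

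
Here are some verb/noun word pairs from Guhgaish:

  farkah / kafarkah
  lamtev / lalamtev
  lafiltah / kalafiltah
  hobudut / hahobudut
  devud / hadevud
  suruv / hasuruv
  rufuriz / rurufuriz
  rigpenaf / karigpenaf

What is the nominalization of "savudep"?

sasavudep

suruv and lamtev both end in -v yet inflect differently (hasuruv, lalamtev), so the final letter is not what conditions the rule; the last vowel is.
"savudep" has last vowel 'e'. The one such stem in the data (lamtev → lalamtev) repeats the first consonant+vowel as a prefix (as does rufuriz), so the same rule applies.
So savudep → sasavudep.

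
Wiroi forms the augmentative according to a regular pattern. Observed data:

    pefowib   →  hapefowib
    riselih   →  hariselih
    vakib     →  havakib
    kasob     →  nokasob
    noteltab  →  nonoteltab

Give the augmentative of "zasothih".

"zasothih" has last vowel 'i'. The stems whose last vowel is 'i' (pefowib → hapefowib, riselih → hariselih, vakib → havakib) add the prefix ha-.
So zasothih → hazasothih.

hazasothih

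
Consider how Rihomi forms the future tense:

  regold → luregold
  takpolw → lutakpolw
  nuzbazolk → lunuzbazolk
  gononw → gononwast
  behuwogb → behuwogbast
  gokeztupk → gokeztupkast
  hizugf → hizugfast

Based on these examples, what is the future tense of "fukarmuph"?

takpolw and gononw both end in -w yet inflect differently (lutakpolw, gononwast), so the final letter is not what conditions the rule; the second-to-last letter is.
"fukarmuph" has second-to-last letter 'p'. The one such stem in the data (gokeztupk → gokeztupkast) adds -ast, so the same rule applies.
So fukarmuph → fukarmuphast.

fukarmuphast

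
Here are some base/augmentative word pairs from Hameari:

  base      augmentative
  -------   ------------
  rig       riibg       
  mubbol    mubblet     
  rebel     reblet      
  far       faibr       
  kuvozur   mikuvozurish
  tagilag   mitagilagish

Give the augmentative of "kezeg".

kezget

rig and tagilag both end in -g yet inflect differently (riibg, mitagilagish), so the final letter is not what conditions the rule; the number of vowels is.
"kezeg" has 2 vowels. The stems with 2 vowels (mubbol → mubblet, rebel → reblet) delete the last vowel and add -et.
So kezeg → kezget.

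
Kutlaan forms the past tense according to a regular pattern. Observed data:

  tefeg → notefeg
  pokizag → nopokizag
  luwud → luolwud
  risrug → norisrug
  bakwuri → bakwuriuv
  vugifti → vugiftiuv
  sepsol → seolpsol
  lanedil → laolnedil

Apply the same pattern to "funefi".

"funefi" ends in -i. The stems ending in -i (bakwuri → bakwuriuv, vugifti → vugiftiuv) add -uv.
So funefi → funefiuv.

funefiuv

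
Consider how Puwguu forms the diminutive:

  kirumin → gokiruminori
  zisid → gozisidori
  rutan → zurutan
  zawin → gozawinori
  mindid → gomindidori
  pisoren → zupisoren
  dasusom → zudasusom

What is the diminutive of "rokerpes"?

zurokerpes

zawin and pisoren both end in -n yet inflect differently (gozawinori, zupisoren), so the final letter is not what conditions the rule; the last vowel is.
"rokerpes" has last vowel 'e'. The one such stem in the data (pisoren → zupisoren) adds the prefix zu-, so the same rule applies.
The other pattern: stems whose last vowel is 'i' add go- … -ori around the stem.
So rokerpes → zurokerpes.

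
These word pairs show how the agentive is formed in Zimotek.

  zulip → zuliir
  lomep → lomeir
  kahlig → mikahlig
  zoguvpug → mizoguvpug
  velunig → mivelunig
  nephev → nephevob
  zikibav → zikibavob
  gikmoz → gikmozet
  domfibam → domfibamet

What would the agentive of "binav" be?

zulip and kahlig both have last vowel 'i' yet inflect differently (zuliir, mikahlig), so the last vowel is not what conditions the rule; the final letter is.
"binav" ends in -v. The stems ending in -v (nephev → nephevob, zikibav → zikibavob) add -ob.
The other patterns: stems ending in -p drop the final letter and add -ir; stems ending in -g add the prefix mi-; stems ending in -m or -z add -et.
So binav → binavob.

binavob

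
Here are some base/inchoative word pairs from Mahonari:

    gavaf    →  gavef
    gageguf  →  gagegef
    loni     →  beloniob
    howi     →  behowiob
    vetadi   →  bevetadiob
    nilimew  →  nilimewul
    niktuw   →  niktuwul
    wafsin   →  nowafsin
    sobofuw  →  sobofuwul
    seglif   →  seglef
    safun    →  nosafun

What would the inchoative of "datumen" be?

niktuw and gageguf both have last vowel 'u' yet inflect differently (niktuwul, gagegef), so the last vowel is not what conditions the rule; the final letter is.
"datumen" ends in -n. The stems ending in -n (safun → nosafun, wafsin → nowafsin) add the prefix no-.
The other patterns: stems ending in -w add -ul; stems ending in -f change the last vowel to 'e'; stems ending in -i add be- … -ob around the stem.
So datumen → nodatumen.

nodatumen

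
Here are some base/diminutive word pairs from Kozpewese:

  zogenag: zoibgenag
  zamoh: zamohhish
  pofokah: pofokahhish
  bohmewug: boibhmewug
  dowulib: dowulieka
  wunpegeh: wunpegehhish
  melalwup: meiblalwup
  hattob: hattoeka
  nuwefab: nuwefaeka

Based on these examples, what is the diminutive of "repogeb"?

"repogeb" ends in -b. The stems ending in -b (nuwefab → nuwefaeka, dowulib → dowulieka, hattob → hattoeka) drop the final letter and add -eka.
So repogeb → repogeeka.

repogeeka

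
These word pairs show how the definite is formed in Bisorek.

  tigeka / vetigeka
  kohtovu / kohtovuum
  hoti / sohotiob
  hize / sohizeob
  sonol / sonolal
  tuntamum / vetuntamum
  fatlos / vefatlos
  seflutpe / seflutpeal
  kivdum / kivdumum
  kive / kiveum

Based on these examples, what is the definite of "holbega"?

seflutpe and hize both end in -e yet inflect differently (seflutpeal, sohizeob), so the final letter is not what conditions the rule; the first letter is.
"holbega" begins with h-. The stems beginning with h- (hize → sohizeob, hoti → sohotiob) add so- … -ob around the stem.
The other patterns: stems beginning with s- add -al; stems beginning with k- add -um; stems beginning with f- or t- add the prefix ve-.
So holbega → soholbegaob.

soholbegaob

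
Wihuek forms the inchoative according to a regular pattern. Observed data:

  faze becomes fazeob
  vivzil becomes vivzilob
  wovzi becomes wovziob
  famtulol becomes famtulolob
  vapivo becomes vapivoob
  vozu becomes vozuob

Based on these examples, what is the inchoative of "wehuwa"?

wehuwaob

Every pair shown (faze → fazeob, vivzil → vivzilob, wovzi → wovziob, …) follows the same rule: add -ob.
So wehuwa → wehuwaob.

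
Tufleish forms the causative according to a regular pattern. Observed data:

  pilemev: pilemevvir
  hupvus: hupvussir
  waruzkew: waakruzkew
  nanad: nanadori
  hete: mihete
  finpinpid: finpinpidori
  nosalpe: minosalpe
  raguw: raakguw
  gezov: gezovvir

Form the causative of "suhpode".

misuhpode

"suhpode" ends in -e. The stems ending in -e (hete → mihete, nosalpe → minosalpe) add the prefix mi-.
So suhpode → misuhpode.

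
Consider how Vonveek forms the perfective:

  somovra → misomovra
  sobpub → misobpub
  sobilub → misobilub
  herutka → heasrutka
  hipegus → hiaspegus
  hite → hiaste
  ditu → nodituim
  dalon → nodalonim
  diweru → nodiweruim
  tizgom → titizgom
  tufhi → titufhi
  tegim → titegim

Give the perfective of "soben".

misoben

somovra and herutka both end in -a yet inflect differently (misomovra, heasrutka), so the final letter is not what conditions the rule; the first letter is.
"soben" begins with s-. The stems beginning with s- (somovra → misomovra, sobpub → misobpub, sobilub → misobilub) add the prefix mi-.
The other patterns: stems beginning with h- insert -as- after the first vowel; stems beginning with d- add no- … -im around the stem; stems beginning with t- add the prefix ti-.
So soben → misoben.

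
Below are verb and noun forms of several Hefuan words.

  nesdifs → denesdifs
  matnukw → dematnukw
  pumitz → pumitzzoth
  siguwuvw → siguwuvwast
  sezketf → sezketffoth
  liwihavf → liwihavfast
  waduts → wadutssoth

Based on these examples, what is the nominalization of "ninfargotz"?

liwihavf and sezketf both end in -f yet inflect differently (liwihavfast, sezketffoth), so the final letter is not what conditions the rule; the second-to-last letter is.
"ninfargotz" has second-to-last letter 't'. The stems whose second-to-last letter is 't' (sezketf → sezketffoth, waduts → wadutssoth, pumitz → pumitzzoth) double the final consonant and add -oth.
The other patterns: stems whose second-to-last letter is 'v' add -ast; stems whose second-to-last letter is 'f' or 'k' add the prefix de-.
So ninfargotz → ninfargotzzoth.

ninfargotzzoth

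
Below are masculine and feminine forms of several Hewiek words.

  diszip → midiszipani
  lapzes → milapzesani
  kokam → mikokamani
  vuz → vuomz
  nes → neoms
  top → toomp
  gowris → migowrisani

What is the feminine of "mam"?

gowris and nes both end in -s yet inflect differently (migowrisani, neoms), so the final letter is not what conditions the rule; the number of vowels is.
"mam" has 1 vowel. The stems with 1 vowel (vuz → vuomz, nes → neoms, top → toomp) insert -om- after the first vowel.
So mam → maomm.

maomm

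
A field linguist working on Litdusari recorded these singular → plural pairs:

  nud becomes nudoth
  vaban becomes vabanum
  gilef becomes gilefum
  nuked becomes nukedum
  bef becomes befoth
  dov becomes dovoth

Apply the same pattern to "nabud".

nabudum

nud and nuked both end in -d yet inflect differently (nudoth, nukedum), so the final letter is not what conditions the rule; the number of vowels is.
"nabud" has 2 vowels. The stems with 2 vowels (nuked → nukedum, gilef → gilefum, vaban → vabanum) add -um.
So nabud → nabudum.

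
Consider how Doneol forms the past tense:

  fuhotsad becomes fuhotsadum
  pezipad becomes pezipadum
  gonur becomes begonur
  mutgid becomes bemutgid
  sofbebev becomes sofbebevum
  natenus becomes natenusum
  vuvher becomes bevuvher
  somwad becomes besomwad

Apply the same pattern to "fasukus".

fasukusum

pezipad and mutgid both end in -d yet inflect differently (pezipadum, bemutgid), so the final letter is not what conditions the rule; the number of vowels is.
"fasukus" has 3 vowels. The stems with 3 vowels (pezipad → pezipadum, natenus → natenusum, fuhotsad → fuhotsadum) add -um.
So fasukus → fasukusum.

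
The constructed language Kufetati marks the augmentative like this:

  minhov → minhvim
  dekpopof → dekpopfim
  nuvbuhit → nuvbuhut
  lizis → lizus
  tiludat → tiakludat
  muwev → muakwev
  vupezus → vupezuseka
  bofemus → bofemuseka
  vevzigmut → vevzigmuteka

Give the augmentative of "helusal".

nuvbuhit and tiludat both end in -t yet inflect differently (nuvbuhut, tiakludat), so the final letter is not what conditions the rule; the last vowel is.
"helusal" has last vowel 'a'. The one such stem in the data (tiludat → tiakludat) inserts -ak- after the first vowel (as does muwev), so the same rule applies.
So helusal → heaklusal.

heaklusal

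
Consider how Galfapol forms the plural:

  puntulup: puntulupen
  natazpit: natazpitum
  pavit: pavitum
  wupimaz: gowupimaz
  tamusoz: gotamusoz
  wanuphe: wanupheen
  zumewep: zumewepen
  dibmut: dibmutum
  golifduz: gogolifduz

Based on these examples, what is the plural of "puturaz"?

goputuraz

dibmut and golifduz both have last vowel 'u' yet inflect differently (dibmutum, gogolifduz), so the last vowel is not what conditions the rule; the final letter is.
"puturaz" ends in -z. The stems ending in -z (golifduz → gogolifduz, tamusoz → gotamusoz, wupimaz → gowupimaz) add the prefix go-.
The other patterns: stems ending in -t add -um; stems ending in -e or -p add -en.
So puturaz → goputuraz.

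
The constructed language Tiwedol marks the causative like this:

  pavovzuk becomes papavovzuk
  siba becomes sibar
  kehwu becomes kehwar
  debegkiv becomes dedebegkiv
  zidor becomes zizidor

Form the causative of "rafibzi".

"rafibzi" ends in a vowel. The stems ending in a vowel (siba → sibar, kehwu → kehwar) drop the final letter and add -ar.
The other pattern: stems ending in a consonant repeat the first consonant+vowel as a prefix.
So rafibzi → rafibzar.

rafibzar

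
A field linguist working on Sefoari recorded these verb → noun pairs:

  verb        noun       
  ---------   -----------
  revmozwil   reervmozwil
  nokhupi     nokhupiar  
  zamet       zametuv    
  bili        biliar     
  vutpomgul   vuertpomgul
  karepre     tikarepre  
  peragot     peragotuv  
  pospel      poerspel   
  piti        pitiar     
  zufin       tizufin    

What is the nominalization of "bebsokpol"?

revmozwil and piti both have last vowel 'i' yet inflect differently (reervmozwil, pitiar), so the last vowel is not what conditions the rule; the final letter is.
"bebsokpol" ends in -l. The stems ending in -l (vutpomgul → vuertpomgul, revmozwil → reervmozwil, pospel → poerspel) insert -er- after the first vowel.
So bebsokpol → beerbsokpol.

beerbsokpol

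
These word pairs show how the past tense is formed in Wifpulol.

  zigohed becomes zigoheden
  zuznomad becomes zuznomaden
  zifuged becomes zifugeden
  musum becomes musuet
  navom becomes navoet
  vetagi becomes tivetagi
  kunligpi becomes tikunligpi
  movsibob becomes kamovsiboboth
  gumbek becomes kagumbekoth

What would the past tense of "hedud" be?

heduden

navom and movsibob both have last vowel 'o' yet inflect differently (navoet, kamovsiboboth), so the last vowel is not what conditions the rule; the final letter is.
"hedud" ends in -d. The stems ending in -d (zigohed → zigoheden, zuznomad → zuznomaden, zifuged → zifugeden) add -en.
So hedud → heduden.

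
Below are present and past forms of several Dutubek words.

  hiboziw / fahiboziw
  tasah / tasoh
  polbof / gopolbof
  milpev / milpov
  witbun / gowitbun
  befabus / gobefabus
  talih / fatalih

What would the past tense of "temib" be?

fatemib

tasah and talih both end in -h yet inflect differently (tasoh, fatalih), so the final letter is not what conditions the rule; the last vowel is.
"temib" has last vowel 'i'. The stems whose last vowel is 'i' (hiboziw → fahiboziw, talih → fatalih) add the prefix fa-.
The other patterns: stems whose last vowel is 'a' or 'e' change the last vowel to 'o'; stems whose last vowel is 'o' or 'u' add the prefix go-.
So temib → fatemib.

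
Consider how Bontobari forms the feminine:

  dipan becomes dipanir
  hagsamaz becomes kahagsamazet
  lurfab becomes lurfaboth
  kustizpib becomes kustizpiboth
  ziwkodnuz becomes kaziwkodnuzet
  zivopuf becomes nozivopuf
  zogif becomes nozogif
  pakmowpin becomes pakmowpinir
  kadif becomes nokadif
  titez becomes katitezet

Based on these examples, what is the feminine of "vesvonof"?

novesvonof

lurfab and dipan both have last vowel 'a' yet inflect differently (lurfaboth, dipanir), so the last vowel is not what conditions the rule; the final letter is.
"vesvonof" ends in -f. The stems ending in -f (zogif → nozogif, zivopuf → nozivopuf, kadif → nokadif) add the prefix no-.
The other patterns: stems ending in -b add -oth; stems ending in -n add -ir; stems ending in -z add ka- … -et around the stem.
So vesvonof → novesvonof.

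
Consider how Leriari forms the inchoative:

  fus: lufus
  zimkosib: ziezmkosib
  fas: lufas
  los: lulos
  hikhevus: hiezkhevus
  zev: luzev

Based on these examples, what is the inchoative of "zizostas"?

ziezzostas

hikhevus and los both end in -s yet inflect differently (hiezkhevus, lulos), so the final letter is not what conditions the rule; the number of vowels is.
"zizostas" has 3 vowels. The stems with 3 vowels (zimkosib → ziezmkosib, hikhevus → hiezkhevus) insert -ez- after the first vowel.
The other pattern: stems with 1 vowel add the prefix lu-.
So zizostas → ziezzostas.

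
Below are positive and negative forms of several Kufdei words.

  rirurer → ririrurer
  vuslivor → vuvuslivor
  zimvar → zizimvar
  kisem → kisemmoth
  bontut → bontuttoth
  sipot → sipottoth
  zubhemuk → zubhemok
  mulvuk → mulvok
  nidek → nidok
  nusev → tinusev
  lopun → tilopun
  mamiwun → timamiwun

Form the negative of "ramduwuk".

rirurer and kisem both have last vowel 'e' yet inflect differently (ririrurer, kisemmoth), so the last vowel is not what conditions the rule; the final letter is.
"ramduwuk" ends in -k. The stems ending in -k (zubhemuk → zubhemok, mulvuk → mulvok, nidek → nidok) change the last vowel to 'o'.
The other patterns: stems ending in -r repeat the first consonant+vowel as a prefix; stems ending in -m or -t double the final consonant and add -oth; stems ending in -n or -v add the prefix ti-.
So ramduwuk → ramduwok.

ramduwok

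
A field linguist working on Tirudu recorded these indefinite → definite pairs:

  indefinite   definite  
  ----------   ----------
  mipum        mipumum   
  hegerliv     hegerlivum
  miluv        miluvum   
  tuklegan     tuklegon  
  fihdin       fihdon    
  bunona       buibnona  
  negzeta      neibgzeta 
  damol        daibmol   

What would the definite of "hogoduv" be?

hegerliv and fihdin both have last vowel 'i' yet inflect differently (hegerlivum, fihdon), so the last vowel is not what conditions the rule; the final letter is.
"hogoduv" ends in -v. The stems ending in -v (hegerliv → hegerlivum, miluv → miluvum) add -um.
The other patterns: stems ending in -n change the last vowel to 'o'; stems ending in -a or -l insert -ib- after the first vowel.
So hogoduv → hogoduvum.

hogoduvum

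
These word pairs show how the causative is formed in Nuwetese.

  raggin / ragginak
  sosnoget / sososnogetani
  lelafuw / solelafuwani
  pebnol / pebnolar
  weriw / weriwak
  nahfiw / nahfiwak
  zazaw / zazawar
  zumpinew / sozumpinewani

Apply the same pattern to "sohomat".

sohomatar

zumpinew and weriw both end in -w yet inflect differently (sozumpinewani, weriwak), so the final letter is not what conditions the rule; the last vowel is.
"sohomat" has last vowel 'a'. The one such stem in the data (zazaw → zazawar) adds -ar, so the same rule applies.
So sohomat → sohomatar.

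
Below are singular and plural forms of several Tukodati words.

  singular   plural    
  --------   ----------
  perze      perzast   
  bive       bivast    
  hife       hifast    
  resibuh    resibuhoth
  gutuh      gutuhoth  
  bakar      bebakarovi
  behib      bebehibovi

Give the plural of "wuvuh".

bive and bakar both begin with b- yet inflect differently (bivast, bebakarovi), so the first letter is not what conditions the rule; the final letter is.
"wuvuh" ends in -h. The stems ending in -h (resibuh → resibuhoth, gutuh → gutuhoth) add -oth.
So wuvuh → wuvuhoth.

wuvuhoth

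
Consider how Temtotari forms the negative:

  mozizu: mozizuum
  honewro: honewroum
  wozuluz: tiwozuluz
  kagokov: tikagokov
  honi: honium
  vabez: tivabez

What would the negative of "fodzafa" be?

fodzafaum

"fodzafa" ends in a vowel. The stems ending in a vowel (mozizu → mozizuum, honi → honium, honewro → honewroum) add -um.
So fodzafa → fodzafaum.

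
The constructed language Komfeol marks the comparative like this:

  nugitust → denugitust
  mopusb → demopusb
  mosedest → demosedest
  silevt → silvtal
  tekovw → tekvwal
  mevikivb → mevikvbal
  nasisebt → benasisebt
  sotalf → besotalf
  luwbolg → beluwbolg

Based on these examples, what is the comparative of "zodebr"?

bezodebr

nugitust and silevt both end in -t yet inflect differently (denugitust, silvtal), so the final letter is not what conditions the rule; the second-to-last letter is.
"zodebr" has second-to-last letter 'b'. The one such stem in the data (nasisebt → benasisebt) adds the prefix be-, so the same rule applies.
The other patterns: stems whose second-to-last letter is 's' add the prefix de-; stems whose second-to-last letter is 'v' delete the last vowel and add -al.
So zodebr → bezodebr.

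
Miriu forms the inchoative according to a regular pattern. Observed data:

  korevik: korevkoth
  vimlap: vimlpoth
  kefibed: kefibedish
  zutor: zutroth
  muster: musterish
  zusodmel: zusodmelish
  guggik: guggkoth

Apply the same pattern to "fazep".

fazepish

muster and zutor both end in -r yet inflect differently (musterish, zutroth), so the final letter is not what conditions the rule; the last vowel is.
"fazep" has last vowel 'e'. The stems whose last vowel is 'e' (kefibed → kefibedish, muster → musterish, zusodmel → zusodmelish) add -ish.
The other pattern: stems whose last vowel is 'a', 'i' or 'o' delete the last vowel and add -oth.
So fazep → fazepish.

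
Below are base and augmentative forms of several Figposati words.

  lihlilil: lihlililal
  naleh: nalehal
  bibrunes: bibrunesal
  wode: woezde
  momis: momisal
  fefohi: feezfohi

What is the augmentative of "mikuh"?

bibrunes and wode both have last vowel 'e' yet inflect differently (bibrunesal, woezde), so the last vowel is not what conditions the rule; whether the stem ends in a vowel or a consonant is.
"mikuh" ends in a consonant. The stems ending in a consonant (bibrunes → bibrunesal, lihlilil → lihlililal, momis → momisal) add -al.
The other pattern: stems ending in a vowel insert -ez- after the first vowel.
So mikuh → mikuhal.

mikuhal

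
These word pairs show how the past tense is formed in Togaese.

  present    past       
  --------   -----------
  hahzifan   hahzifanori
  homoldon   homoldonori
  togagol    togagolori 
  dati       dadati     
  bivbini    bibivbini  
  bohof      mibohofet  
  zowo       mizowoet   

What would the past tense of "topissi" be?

totopissi

homoldon and bohof both have last vowel 'o' yet inflect differently (homoldonori, mibohofet), so the last vowel is not what conditions the rule; the final letter is.
"topissi" ends in -i. The stems ending in -i (dati → dadati, bivbini → bibivbini) repeat the first consonant+vowel as a prefix.
The other patterns: stems ending in -l or -n add -ori; stems ending in -f or -o add mi- … -et around the stem.
So topissi → totopissi.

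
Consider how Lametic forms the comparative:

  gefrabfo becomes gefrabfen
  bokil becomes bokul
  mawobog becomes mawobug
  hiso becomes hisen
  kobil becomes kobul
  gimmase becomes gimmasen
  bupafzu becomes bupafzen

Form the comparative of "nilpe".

"nilpe" ends in a vowel. The stems ending in a vowel (hiso → hisen, bupafzu → bupafzen, gimmase → gimmasen) drop the final letter and add -en.
So nilpe → nilpen.

nilpen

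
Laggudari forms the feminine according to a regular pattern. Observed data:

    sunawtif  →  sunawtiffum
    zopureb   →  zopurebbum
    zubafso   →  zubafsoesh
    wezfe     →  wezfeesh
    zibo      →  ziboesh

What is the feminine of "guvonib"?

zopureb and wezfe both have last vowel 'e' yet inflect differently (zopurebbum, wezfeesh), so the last vowel is not what conditions the rule; whether the stem ends in a vowel or a consonant is.
"guvonib" ends in a consonant. The stems ending in a consonant (sunawtif → sunawtiffum, zopureb → zopurebbum) double the final consonant and add -um.
The other pattern: stems ending in a vowel add -esh.
So guvonib → guvonibbum.

guvonibbum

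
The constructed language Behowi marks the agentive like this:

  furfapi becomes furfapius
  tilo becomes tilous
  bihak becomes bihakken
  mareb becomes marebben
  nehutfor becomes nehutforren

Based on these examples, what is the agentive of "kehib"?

kehibben

tilo and nehutfor both have last vowel 'o' yet inflect differently (tilous, nehutforren), so the last vowel is not what conditions the rule; whether the stem ends in a vowel or a consonant is.
"kehib" ends in a consonant. The stems ending in a consonant (bihak → bihakken, mareb → marebben, nehutfor → nehutforren) double the final consonant and add -en.
So kehib → kehibben.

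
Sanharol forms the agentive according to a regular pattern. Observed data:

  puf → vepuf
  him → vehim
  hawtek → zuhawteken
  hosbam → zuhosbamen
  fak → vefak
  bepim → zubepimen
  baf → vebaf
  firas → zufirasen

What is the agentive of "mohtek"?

"mohtek" has 2 vowels. The stems with 2 vowels (hosbam → zuhosbamen, hawtek → zuhawteken, bepim → zubepimen) add zu- … -en around the stem.
The other pattern: stems with 1 vowel add the prefix ve-.
So mohtek → zumohteken.

zumohteken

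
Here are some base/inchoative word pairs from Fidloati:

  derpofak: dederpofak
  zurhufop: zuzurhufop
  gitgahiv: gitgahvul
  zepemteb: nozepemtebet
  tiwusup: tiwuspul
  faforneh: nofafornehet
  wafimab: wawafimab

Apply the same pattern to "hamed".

nohamedet

zepemteb and wafimab both end in -b yet inflect differently (nozepemtebet, wawafimab), so the final letter is not what conditions the rule; the last vowel is.
"hamed" has last vowel 'e'. The stems whose last vowel is 'e' (faforneh → nofafornehet, zepemteb → nozepemtebet) add no- … -et around the stem.
The other patterns: stems whose last vowel is 'a' or 'o' repeat the first consonant+vowel as a prefix; stems whose last vowel is 'i' or 'u' delete the last vowel and add -ul.
So hamed → nohamedet.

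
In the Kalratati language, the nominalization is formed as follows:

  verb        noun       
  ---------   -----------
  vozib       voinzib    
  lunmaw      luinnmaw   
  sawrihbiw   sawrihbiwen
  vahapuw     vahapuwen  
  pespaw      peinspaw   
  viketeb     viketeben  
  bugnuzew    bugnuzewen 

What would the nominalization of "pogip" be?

poingip

pespaw and sawrihbiw both end in -w yet inflect differently (peinspaw, sawrihbiwen), so the final letter is not what conditions the rule; the number of vowels is.
"pogip" has 2 vowels. The stems with 2 vowels (pespaw → peinspaw, lunmaw → luinnmaw, vozib → voinzib) insert -in- after the first vowel.
The other pattern: stems with 3 vowels add -en.
So pogip → poingip.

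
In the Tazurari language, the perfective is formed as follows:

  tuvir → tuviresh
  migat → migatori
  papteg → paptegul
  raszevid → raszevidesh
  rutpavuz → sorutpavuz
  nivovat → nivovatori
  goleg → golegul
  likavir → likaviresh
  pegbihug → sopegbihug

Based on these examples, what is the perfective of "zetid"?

zetidesh

papteg and pegbihug both end in -g yet inflect differently (paptegul, sopegbihug), so the final letter is not what conditions the rule; the last vowel is.
"zetid" has last vowel 'i'. The stems whose last vowel is 'i' (likavir → likaviresh, raszevid → raszevidesh, tuvir → tuviresh) add -esh.
So zetid → zetidesh.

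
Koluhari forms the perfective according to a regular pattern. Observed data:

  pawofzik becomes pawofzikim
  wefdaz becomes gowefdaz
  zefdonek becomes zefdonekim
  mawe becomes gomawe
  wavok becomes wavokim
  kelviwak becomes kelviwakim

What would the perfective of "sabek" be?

"sabek" ends in -k. The stems ending in -k (pawofzik → pawofzikim, wavok → wavokim, zefdonek → zefdonekim) add -im.
So sabek → sabekim.

sabekim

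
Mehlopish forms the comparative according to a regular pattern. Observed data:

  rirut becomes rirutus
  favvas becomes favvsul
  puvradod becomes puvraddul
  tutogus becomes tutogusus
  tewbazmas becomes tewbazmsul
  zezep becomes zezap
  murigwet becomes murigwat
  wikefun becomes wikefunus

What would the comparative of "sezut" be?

sezutus

murigwet and rirut both end in -t yet inflect differently (murigwat, rirutus), so the final letter is not what conditions the rule; the last vowel is.
"sezut" has last vowel 'u'. The stems whose last vowel is 'u' (rirut → rirutus, tutogus → tutogusus, wikefun → wikefunus) add -us.
So sezut → sezutus.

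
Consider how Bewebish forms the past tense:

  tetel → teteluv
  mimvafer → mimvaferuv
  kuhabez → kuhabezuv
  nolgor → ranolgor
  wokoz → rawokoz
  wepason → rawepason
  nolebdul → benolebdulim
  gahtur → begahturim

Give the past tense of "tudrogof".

mimvafer and nolgor both end in -r yet inflect differently (mimvaferuv, ranolgor), so the final letter is not what conditions the rule; the last vowel is.
"tudrogof" has last vowel 'o'. The stems whose last vowel is 'o' (nolgor → ranolgor, wokoz → rawokoz, wepason → rawepason) add the prefix ra-.
The other patterns: stems whose last vowel is 'e' add -uv; stems whose last vowel is 'u' add be- … -im around the stem.
So tudrogof → ratudrogof.

ratudrogof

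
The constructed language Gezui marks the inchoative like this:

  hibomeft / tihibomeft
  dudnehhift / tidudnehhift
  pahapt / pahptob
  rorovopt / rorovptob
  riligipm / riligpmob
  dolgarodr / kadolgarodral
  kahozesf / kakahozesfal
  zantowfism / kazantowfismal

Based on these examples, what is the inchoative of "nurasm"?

kanurasmal

hibomeft and pahapt both end in -t yet inflect differently (tihibomeft, pahptob), so the final letter is not what conditions the rule; the second-to-last letter is.
"nurasm" has second-to-last letter 's'. The stems whose second-to-last letter is 's' (kahozesf → kakahozesfal, zantowfism → kazantowfismal) add ka- … -al around the stem.
So nurasm → kanurasmal.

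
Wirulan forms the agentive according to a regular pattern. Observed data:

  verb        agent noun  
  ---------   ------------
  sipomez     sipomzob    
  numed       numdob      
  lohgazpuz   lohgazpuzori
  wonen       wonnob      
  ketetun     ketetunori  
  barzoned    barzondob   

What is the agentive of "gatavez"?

gatavzob

lohgazpuz and sipomez both end in -z yet inflect differently (lohgazpuzori, sipomzob), so the final letter is not what conditions the rule; the last vowel is.
"gatavez" has last vowel 'e'. The stems whose last vowel is 'e' (sipomez → sipomzob, barzoned → barzondob, numed → numdob) delete the last vowel and add -ob.
The other pattern: stems whose last vowel is 'u' add -ori.
So gatavez → gatavzob.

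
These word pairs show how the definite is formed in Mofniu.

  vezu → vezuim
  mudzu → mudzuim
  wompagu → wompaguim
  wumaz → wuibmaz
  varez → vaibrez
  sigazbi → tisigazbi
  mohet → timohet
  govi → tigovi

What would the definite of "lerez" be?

varez and mohet both have last vowel 'e' yet inflect differently (vaibrez, timohet), so the last vowel is not what conditions the rule; the final letter is.
"lerez" ends in -z. The stems ending in -z (wumaz → wuibmaz, varez → vaibrez) insert -ib- after the first vowel.
So lerez → leibrez.

leibrez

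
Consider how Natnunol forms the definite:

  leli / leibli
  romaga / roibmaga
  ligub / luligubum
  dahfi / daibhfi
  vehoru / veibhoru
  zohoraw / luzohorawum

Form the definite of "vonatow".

luvonatowum

vehoru and ligub both have last vowel 'u' yet inflect differently (veibhoru, luligubum), so the last vowel is not what conditions the rule; whether the stem ends in a vowel or a consonant is.
"vonatow" ends in a consonant. The stems ending in a consonant (ligub → luligubum, zohoraw → luzohorawum) add lu- … -um around the stem.
The other pattern: stems ending in a vowel insert -ib- after the first vowel.
So vonatow → luvonatowum.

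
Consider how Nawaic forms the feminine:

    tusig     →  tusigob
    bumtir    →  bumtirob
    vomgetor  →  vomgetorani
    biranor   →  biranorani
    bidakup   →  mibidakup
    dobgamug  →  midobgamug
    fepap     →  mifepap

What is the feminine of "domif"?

domifob

bumtir and vomgetor both end in -r yet inflect differently (bumtirob, vomgetorani), so the final letter is not what conditions the rule; the last vowel is.
"domif" has last vowel 'i'. The stems whose last vowel is 'i' (tusig → tusigob, bumtir → bumtirob) add -ob.
So domif → domifob.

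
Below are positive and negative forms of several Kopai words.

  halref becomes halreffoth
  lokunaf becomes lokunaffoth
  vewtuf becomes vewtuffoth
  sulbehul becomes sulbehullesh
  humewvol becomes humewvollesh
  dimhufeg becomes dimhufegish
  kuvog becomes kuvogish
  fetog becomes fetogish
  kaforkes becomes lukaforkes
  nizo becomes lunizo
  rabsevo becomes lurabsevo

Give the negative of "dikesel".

vewtuf and sulbehul both have last vowel 'u' yet inflect differently (vewtuffoth, sulbehullesh), so the last vowel is not what conditions the rule; the final letter is.
"dikesel" ends in -l. The stems ending in -l (sulbehul → sulbehullesh, humewvol → humewvollesh) double the final consonant and add -esh.
The other patterns: stems ending in -f double the final consonant and add -oth; stems ending in -g add -ish; stems ending in -o or -s add the prefix lu-.
So dikesel → dikesellesh.

dikesellesh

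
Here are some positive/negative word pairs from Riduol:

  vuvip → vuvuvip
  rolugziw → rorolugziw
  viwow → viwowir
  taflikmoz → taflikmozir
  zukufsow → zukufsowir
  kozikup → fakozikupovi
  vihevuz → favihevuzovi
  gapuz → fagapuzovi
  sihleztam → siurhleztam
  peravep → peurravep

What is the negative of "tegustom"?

rolugziw and viwow both end in -w yet inflect differently (rorolugziw, viwowir), so the final letter is not what conditions the rule; the last vowel is.
"tegustom" has last vowel 'o'. The stems whose last vowel is 'o' (viwow → viwowir, taflikmoz → taflikmozir, zukufsow → zukufsowir) add -ir.
The other patterns: stems whose last vowel is 'i' repeat the first consonant+vowel as a prefix; stems whose last vowel is 'u' add fa- … -ovi around the stem; stems whose last vowel is 'a' or 'e' insert -ur- after the first vowel.
So tegustom → tegustomir.

tegustomir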